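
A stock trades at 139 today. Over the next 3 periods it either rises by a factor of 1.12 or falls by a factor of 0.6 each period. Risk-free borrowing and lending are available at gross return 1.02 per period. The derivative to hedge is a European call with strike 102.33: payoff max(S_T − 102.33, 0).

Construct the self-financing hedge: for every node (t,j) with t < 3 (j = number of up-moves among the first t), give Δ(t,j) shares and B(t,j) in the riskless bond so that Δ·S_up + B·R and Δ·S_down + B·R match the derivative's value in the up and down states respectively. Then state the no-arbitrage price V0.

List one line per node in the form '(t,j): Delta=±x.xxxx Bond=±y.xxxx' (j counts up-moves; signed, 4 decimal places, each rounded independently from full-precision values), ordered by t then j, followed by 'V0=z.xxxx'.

Under the risk-neutral measure, an up-move has probability p* = (R−d)/(u−d) = 0.8077 and values discount at R = 1.02.
Payoff layer (t=3): V(3,0)=0.0000, V(3,1)=0.0000, V(3,2)=2.2870, V(3,3)=92.9550
  t=2,j=0: stock 50.0400 → up 56.0448 (V=0.0000), down 30.0240 (V=0.0000). Price 0.0000; hedge Δ=0.0000, bond B=0.0000.
  t=2,j=1: stock 93.4080 → up 104.6170 (V=2.2870), down 56.0448 (V=0.0000). Price 1.8109; hedge Δ=0.0471, bond B=-2.5871.
  t=2,j=2: stock 174.3616 → up 195.2850 (V=92.9550), down 104.6170 (V=2.2870). Price 74.0381; hedge Δ=1.0000, bond B=-100.3235.
  t=1,j=0: stock 83.4000 → up 93.4080 (V=1.8109), down 50.0400 (V=0.0000). Price 1.4340; hedge Δ=0.0418, bond B=-2.0486.
  t=1,j=1: stock 155.6800 → up 174.3616 (V=74.0381), down 93.4080 (V=1.8109). Price 58.9689; hedge Δ=0.8922, bond B=-79.9295.
  t=0,j=0: stock 139.0000 → up 155.6800 (V=58.9689), down 83.4000 (V=1.4340). Price 46.9652; hedge Δ=0.7960, bond B=-63.6788.
Check: Δ(0,0)·S0 + B(0,0) = 46.9652 = V0.

(0,0): Delta=0.7960 Bond=-63.6788
(1,0): Delta=0.0418 Bond=-2.0486
(1,1): Delta=0.8922 Bond=-79.9295
(2,0): Delta=0.0000 Bond=0.0000
(2,1): Delta=0.0471 Bond=-2.5871
(2,2): Delta=1.0000 Bond=-100.3235
V0=46.9652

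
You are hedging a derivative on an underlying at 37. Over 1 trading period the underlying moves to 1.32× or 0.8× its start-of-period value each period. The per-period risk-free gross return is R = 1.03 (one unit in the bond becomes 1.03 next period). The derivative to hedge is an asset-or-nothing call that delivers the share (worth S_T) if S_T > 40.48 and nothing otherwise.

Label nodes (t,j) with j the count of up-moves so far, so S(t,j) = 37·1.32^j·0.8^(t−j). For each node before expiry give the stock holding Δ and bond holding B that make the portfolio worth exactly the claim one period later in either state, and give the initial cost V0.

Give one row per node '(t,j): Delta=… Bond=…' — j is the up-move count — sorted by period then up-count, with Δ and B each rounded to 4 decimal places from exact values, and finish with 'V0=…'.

Under the risk-neutral measure, an up-move has probability p* = (R−d)/(u−d) = 0.4423 and values discount at R = 1.03.
Terminal payoffs: V(1,0)=0.0000, V(1,1)=48.8400
(0,0): S=37.0000. Δ = (V_up−V_dn)/(S_up−S_dn) = (48.8400−0.0000)/(48.8400−29.6000) = 2.5385. V = [p*·48.8400 + (1−p*)·0.0000]/1.03 = 20.9731. B = V − Δ·S = -72.9500.
Each (Δ,B) replicates both successor values, so the strategy is self-financing and V0 is arbitrage-free.

(0,0): Delta=2.5385 Bond=-72.9500
V0=20.9731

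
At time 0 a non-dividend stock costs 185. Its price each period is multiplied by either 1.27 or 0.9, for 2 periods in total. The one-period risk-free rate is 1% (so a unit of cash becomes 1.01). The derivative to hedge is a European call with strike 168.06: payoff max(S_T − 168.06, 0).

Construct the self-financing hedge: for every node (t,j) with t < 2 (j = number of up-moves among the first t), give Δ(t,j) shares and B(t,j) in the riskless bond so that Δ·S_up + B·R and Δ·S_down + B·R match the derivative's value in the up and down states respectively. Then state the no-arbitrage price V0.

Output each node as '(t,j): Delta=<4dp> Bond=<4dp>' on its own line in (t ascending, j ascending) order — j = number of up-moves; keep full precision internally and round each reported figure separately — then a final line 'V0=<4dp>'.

(0,0): Delta=0.8149 Bond=-121.6918
(1,0): Delta=0.7044 Bond=-104.5103
(1,1): Delta=1.0000 Bond=-166.3960
V0=29.0662

The replicating-portfolio and risk-neutral prices coincide; use p* = (1.01−0.9)/(1.27−0.9) = 0.2973 for the latter.
At expiry t=2: V(2,0)=0.0000, V(2,1)=43.3950, V(2,2)=130.3265
(1,0): S=166.5000. Δ = (V_up−V_dn)/(S_up−S_dn) = (43.3950−0.0000)/(211.4550−149.8500) = 0.7044. V = [p*·43.3950 + (1−p*)·0.0000]/1.01 = 12.7735. B = V − Δ·S = -104.5103.
(1,1): S=234.9500. Δ = (V_up−V_dn)/(S_up−S_dn) = (130.3265−43.3950)/(298.3865−211.4550) = 1.0000. V = [p*·130.3265 + (1−p*)·43.3950]/1.01 = 68.5540. B = V − Δ·S = -166.3960.
(0,0): S=185.0000. Δ = (V_up−V_dn)/(S_up−S_dn) = (68.5540−12.7735)/(234.9500−166.5000) = 0.8149. V = [p*·68.5540 + (1−p*)·12.7735]/1.01 = 29.0662. B = V − Δ·S = -121.6918.
Check: Δ(0,0)·S0 + B(0,0) = 29.0662 = V0.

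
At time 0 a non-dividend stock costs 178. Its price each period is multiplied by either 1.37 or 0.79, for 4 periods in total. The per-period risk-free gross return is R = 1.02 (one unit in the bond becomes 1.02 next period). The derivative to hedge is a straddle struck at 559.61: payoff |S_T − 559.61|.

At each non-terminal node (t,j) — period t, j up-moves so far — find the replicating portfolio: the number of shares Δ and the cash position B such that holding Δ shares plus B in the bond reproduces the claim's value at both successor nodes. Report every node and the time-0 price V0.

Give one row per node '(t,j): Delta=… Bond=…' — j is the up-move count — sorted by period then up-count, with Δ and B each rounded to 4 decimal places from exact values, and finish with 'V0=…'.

(0,0): Delta=-0.9232 Bond=506.4092
(1,0): Delta=-1.0000 Bond=527.3330
(1,1): Delta=-0.8559 Bond=500.1093
(2,0): Delta=-1.0000 Bond=537.8797
(2,1): Delta=-1.0000 Bond=537.8797
(2,2): Delta=-0.7294 Bond=467.8556
(3,0): Delta=-1.0000 Bond=548.6373
(3,1): Delta=-1.0000 Bond=548.6373
(3,2): Delta=-1.0000 Bond=548.6373
(3,3): Delta=-0.4919 Bond=368.5233
V0=342.0745

The replicating-portfolio and risk-neutral prices coincide; use p* = (1.02−0.79)/(1.37−0.79) = 0.3966 for the latter.
At expiry t=4: V(4,0)=490.2789, V(4,1)=439.3775, V(4,2)=351.1056, V(4,3)=198.0263, V(4,4)=67.4401
Node (3,0) S=87.7609: V=(p*·439.3775+(1−p*)·490.2789)/1.02=460.8763; Δ=(439.3775−490.2789)/(120.2325−69.3311)=-1.0000; B=V−Δ·S=548.6373
Node (3,1) S=152.1930: V=(p*·351.1056+(1−p*)·439.3775)/1.02=396.4442; Δ=(351.1056−439.3775)/(208.5044−120.2325)=-1.0000; B=V−Δ·S=548.6373
Node (3,2) S=263.9297: V=(p*·198.0263+(1−p*)·351.1056)/1.02=284.7076; Δ=(198.0263−351.1056)/(361.5837−208.5044)=-1.0000; B=V−Δ·S=548.6373
Node (3,3) S=457.7008: V=(p*·67.4401+(1−p*)·198.0263)/1.02=143.3747; Δ=(67.4401−198.0263)/(627.0501−361.5837)=-0.4919; B=V−Δ·S=368.5233
Node (2,0) S=111.0898: V=(p*·396.4442+(1−p*)·460.8763)/1.02=426.7899; Δ=(396.4442−460.8763)/(152.1930−87.7609)=-1.0000; B=V−Δ·S=537.8797
Node (2,1) S=192.6494: V=(p*·284.7076+(1−p*)·396.4442)/1.02=345.2303; Δ=(284.7076−396.4442)/(263.9297−152.1930)=-1.0000; B=V−Δ·S=537.8797
Node (2,2) S=334.0882: V=(p*·143.3747+(1−p*)·284.7076)/1.02=224.1782; Δ=(143.3747−284.7076)/(457.7008−263.9297)=-0.7294; B=V−Δ·S=467.8556
Node (1,0) S=140.6200: V=(p*·345.2303+(1−p*)·426.7899)/1.02=386.7130; Δ=(345.2303−426.7899)/(192.6494−111.0898)=-1.0000; B=V−Δ·S=527.3330
Node (1,1) S=243.8600: V=(p*·224.1782+(1−p*)·345.2303)/1.02=291.3989; Δ=(224.1782−345.2303)/(334.0882−192.6494)=-0.8559; B=V−Δ·S=500.1093
Node (0,0) S=178.0000: V=(p*·291.3989+(1−p*)·386.7130)/1.02=342.0745; Δ=(291.3989−386.7130)/(243.8600−140.6200)=-0.9232; B=V−Δ·S=506.4092
Self-financing check: at every node Δ·S+B equals the discounted successor values.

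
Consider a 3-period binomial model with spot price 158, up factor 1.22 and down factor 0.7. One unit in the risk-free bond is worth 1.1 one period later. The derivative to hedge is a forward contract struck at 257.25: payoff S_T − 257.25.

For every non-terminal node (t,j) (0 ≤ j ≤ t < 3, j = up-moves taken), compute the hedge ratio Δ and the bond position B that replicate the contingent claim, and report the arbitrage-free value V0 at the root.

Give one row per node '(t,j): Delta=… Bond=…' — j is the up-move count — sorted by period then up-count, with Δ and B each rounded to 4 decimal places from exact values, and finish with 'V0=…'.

(0,0): Delta=1.0000 Bond=-193.2757
(1,0): Delta=1.0000 Bond=-212.6033
(1,1): Delta=1.0000 Bond=-212.6033
(2,0): Delta=1.0000 Bond=-233.8636
(2,1): Delta=1.0000 Bond=-233.8636
(2,2): Delta=1.0000 Bond=-233.8636
V0=-35.2757

Under the risk-neutral measure, an up-move has probability p* = (R−d)/(u−d) = 0.7692 and values discount at R = 1.1.
Terminal values V(3,·): V(3,0)=-203.0560, V(3,1)=-162.7976, V(3,2)=-92.6330, V(3,3)=29.6540
(2,0): S=77.4200. Δ = (V_up−V_dn)/(S_up−S_dn) = (-162.7976−-203.0560)/(94.4524−54.1940) = 1.0000. V = [p*·-162.7976 + (1−p*)·-203.0560]/1.1 = -156.4436. B = V − Δ·S = -233.8636.
(2,1): S=134.9320. Δ = (V_up−V_dn)/(S_up−S_dn) = (-92.6330−-162.7976)/(164.6170−94.4524) = 1.0000. V = [p*·-92.6330 + (1−p*)·-162.7976]/1.1 = -98.9316. B = V − Δ·S = -233.8636.
(2,2): S=235.1672. Δ = (V_up−V_dn)/(S_up−S_dn) = (29.6540−-92.6330)/(286.9040−164.6170) = 1.0000. V = [p*·29.6540 + (1−p*)·-92.6330]/1.1 = 1.3036. B = V − Δ·S = -233.8636.
(1,0): S=110.6000. Δ = (V_up−V_dn)/(S_up−S_dn) = (-98.9316−-156.4436)/(134.9320−77.4200) = 1.0000. V = [p*·-98.9316 + (1−p*)·-156.4436]/1.1 = -102.0033. B = V − Δ·S = -212.6033.
(1,1): S=192.7600. Δ = (V_up−V_dn)/(S_up−S_dn) = (1.3036−-98.9316)/(235.1672−134.9320) = 1.0000. V = [p*·1.3036 + (1−p*)·-98.9316]/1.1 = -19.8433. B = V − Δ·S = -212.6033.
(0,0): S=158.0000. Δ = (V_up−V_dn)/(S_up−S_dn) = (-19.8433−-102.0033)/(192.7600−110.6000) = 1.0000. V = [p*·-19.8433 + (1−p*)·-102.0033]/1.1 = -35.2757. B = V − Δ·S = -193.2757.
Self-financing check: at every node Δ·S+B equals the discounted successor values.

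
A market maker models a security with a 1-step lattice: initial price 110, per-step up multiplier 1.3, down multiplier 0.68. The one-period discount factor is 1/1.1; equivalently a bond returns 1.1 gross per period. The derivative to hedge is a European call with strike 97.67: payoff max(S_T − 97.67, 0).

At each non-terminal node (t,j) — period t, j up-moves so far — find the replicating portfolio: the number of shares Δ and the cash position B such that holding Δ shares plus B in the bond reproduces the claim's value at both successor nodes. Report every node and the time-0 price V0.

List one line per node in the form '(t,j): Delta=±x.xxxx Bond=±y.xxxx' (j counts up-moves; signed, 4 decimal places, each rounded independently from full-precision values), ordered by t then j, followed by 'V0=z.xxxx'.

(0,0): Delta=0.6647 Bond=-45.1971
V0=27.9158

Since d<R<u, set p* = (R−d)/(u−d) = 0.6774; price each node as the discounted p*-expectation of its children.
Terminal values V(1,·): V(1,0)=0.0000, V(1,1)=45.3300
Node (0,0) S=110.0000: V=(p*·45.3300+(1−p*)·0.0000)/1.1=27.9158; Δ=(45.3300−0.0000)/(143.0000−74.8000)=0.6647; B=V−Δ·S=-45.1971
Check: Δ(0,0)·S0 + B(0,0) = 27.9158 = V0.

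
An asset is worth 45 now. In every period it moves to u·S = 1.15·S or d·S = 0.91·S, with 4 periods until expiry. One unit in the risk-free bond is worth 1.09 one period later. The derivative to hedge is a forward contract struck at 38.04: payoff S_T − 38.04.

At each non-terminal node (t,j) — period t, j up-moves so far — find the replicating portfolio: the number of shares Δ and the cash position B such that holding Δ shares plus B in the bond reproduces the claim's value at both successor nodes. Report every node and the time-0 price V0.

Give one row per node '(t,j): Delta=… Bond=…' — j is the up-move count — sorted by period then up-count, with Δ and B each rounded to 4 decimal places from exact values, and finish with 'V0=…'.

Since d<R<u, set p* = (R−d)/(u−d) = 0.7500; price each node as the discounted p*-expectation of its children.
Payoff layer (t=4): V(4,0)=-7.1813, V(4,1)=0.9573, V(4,2)=11.2423, V(4,3)=24.2398, V(4,4)=40.6653
  t=3,j=0: stock 33.9107 → up 38.9973 (V=0.9573), down 30.8587 (V=-7.1813). Price -0.9884; hedge Δ=1.0000, bond B=-34.8991.
  t=3,j=1: stock 42.8542 → up 49.2823 (V=11.2423), down 38.9973 (V=0.9573). Price 7.9551; hedge Δ=1.0000, bond B=-34.8991.
  t=3,j=2: stock 54.1564 → up 62.2798 (V=24.2398), down 49.2823 (V=11.2423). Price 19.2573; hedge Δ=1.0000, bond B=-34.8991.
  t=3,j=3: stock 68.4394 → up 78.7053 (V=40.6653), down 62.2798 (V=24.2398). Price 33.5403; hedge Δ=1.0000, bond B=-34.8991.
  t=2,j=0: stock 37.2645 → up 42.8542 (V=7.9551), down 33.9107 (V=-0.9884). Price 5.2470; hedge Δ=1.0000, bond B=-32.0175.
  t=2,j=1: stock 47.0925 → up 54.1564 (V=19.2573), down 42.8542 (V=7.9551). Price 15.0750; hedge Δ=1.0000, bond B=-32.0175.
  t=2,j=2: stock 59.5125 → up 68.4394 (V=33.5403), down 54.1564 (V=19.2573). Price 27.4950; hedge Δ=1.0000, bond B=-32.0175.
  t=1,j=0: stock 40.9500 → up 47.0925 (V=15.0750), down 37.2645 (V=5.2470). Price 11.5761; hedge Δ=1.0000, bond B=-29.3739.
  t=1,j=1: stock 51.7500 → up 59.5125 (V=27.4950), down 47.0925 (V=15.0750). Price 22.3761; hedge Δ=1.0000, bond B=-29.3739.
  t=0,j=0: stock 45.0000 → up 51.7500 (V=22.3761), down 40.9500 (V=11.5761). Price 18.0515; hedge Δ=1.0000, bond B=-26.9485.
The time-0 hedge costs 18.0515, which is the no-arbitrage price.

(0,0): Delta=1.0000 Bond=-26.9485
(1,0): Delta=1.0000 Bond=-29.3739
(1,1): Delta=1.0000 Bond=-29.3739
(2,0): Delta=1.0000 Bond=-32.0175
(2,1): Delta=1.0000 Bond=-32.0175
(2,2): Delta=1.0000 Bond=-32.0175
(3,0): Delta=1.0000 Bond=-34.8991
(3,1): Delta=1.0000 Bond=-34.8991
(3,2): Delta=1.0000 Bond=-34.8991
(3,3): Delta=1.0000 Bond=-34.8991
V0=18.0515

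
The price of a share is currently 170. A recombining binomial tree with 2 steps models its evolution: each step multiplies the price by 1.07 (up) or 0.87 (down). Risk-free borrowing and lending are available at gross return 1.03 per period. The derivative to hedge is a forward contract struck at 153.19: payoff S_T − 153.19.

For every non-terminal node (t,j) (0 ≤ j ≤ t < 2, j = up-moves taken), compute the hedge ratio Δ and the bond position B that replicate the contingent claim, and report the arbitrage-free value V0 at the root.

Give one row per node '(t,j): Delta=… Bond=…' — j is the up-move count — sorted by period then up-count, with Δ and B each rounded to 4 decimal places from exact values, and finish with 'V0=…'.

(0,0): Delta=1.0000 Bond=-144.3963
(1,0): Delta=1.0000 Bond=-148.7282
(1,1): Delta=1.0000 Bond=-148.7282
V0=25.6037

Since d<R<u, set p* = (R−d)/(u−d) = 0.8000; price each node as the discounted p*-expectation of its children.
At expiry t=2: V(2,0)=-24.5170, V(2,1)=5.0630, V(2,2)=41.4430
  t=1,j=0: stock 147.9000 → up 158.2530 (V=5.0630), down 128.6730 (V=-24.5170). Price -0.8282; hedge Δ=1.0000, bond B=-148.7282.
  t=1,j=1: stock 181.9000 → up 194.6330 (V=41.4430), down 158.2530 (V=5.0630). Price 33.1718; hedge Δ=1.0000, bond B=-148.7282.
  t=0,j=0: stock 170.0000 → up 181.9000 (V=33.1718), down 147.9000 (V=-0.8282). Price 25.6037; hedge Δ=1.0000, bond B=-144.3963.
Root portfolio cost Δ·170+B reproduces V0=25.6037.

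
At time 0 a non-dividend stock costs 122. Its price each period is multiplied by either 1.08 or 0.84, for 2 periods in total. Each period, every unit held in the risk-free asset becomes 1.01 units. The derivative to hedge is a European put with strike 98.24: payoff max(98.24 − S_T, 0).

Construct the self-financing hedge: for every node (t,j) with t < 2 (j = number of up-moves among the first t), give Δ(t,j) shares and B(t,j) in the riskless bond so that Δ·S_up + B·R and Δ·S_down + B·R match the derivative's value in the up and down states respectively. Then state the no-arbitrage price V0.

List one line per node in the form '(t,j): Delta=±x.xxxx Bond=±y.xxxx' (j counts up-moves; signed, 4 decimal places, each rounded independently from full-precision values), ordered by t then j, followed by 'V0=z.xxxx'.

(0,0): Delta=-0.1199 Bond=15.6414
(1,0): Delta=-0.4943 Bond=54.1640
(1,1): Delta=0.0000 Bond=0.0000
V0=1.0138

The replicating-portfolio and risk-neutral prices coincide; use p* = (1.01−0.84)/(1.08−0.84) = 0.7083 for the latter.
At expiry t=2: V(2,0)=12.1568, V(2,1)=0.0000, V(2,2)=0.0000
  t=1,j=0: stock 102.4800 → up 110.6784 (V=0.0000), down 86.0832 (V=12.1568). Price 3.5106; hedge Δ=-0.4943, bond B=54.1640.
  t=1,j=1: stock 131.7600 → up 142.3008 (V=0.0000), down 110.6784 (V=0.0000). Price 0.0000; hedge Δ=0.0000, bond B=0.0000.
  t=0,j=0: stock 122.0000 → up 131.7600 (V=0.0000), down 102.4800 (V=3.5106). Price 1.0138; hedge Δ=-0.1199, bond B=15.6414.
Check: Δ(0,0)·S0 + B(0,0) = 1.0138 = V0.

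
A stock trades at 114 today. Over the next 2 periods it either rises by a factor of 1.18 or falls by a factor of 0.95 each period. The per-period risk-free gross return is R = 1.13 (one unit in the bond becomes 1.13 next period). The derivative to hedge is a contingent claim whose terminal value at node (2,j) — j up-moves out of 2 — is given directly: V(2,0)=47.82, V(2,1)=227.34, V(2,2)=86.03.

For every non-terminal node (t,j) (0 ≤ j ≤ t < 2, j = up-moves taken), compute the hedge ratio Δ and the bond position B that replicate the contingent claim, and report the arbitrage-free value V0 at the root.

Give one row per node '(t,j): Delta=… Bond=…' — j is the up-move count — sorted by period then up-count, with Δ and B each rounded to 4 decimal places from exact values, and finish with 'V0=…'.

(0,0): Delta=-2.4154 Bond=378.9692
(1,0): Delta=7.2070 Bond=-613.8723
(1,1): Delta=-4.5673 Bond=717.7095
V0=103.6158

The replicating-portfolio and risk-neutral prices coincide; use p* = (1.13−0.95)/(1.18−0.95) = 0.7826 for the latter.
Terminal payoffs: V(2,0)=47.8200, V(2,1)=227.3400, V(2,2)=86.0300
(1,0): S=108.3000. Δ = (V_up−V_dn)/(S_up−S_dn) = (227.3400−47.8200)/(127.7940−102.8850) = 7.2070. V = [p*·227.3400 + (1−p*)·47.8200]/1.13 = 166.6495. B = V − Δ·S = -613.8723.
(1,1): S=134.5200. Δ = (V_up−V_dn)/(S_up−S_dn) = (86.0300−227.3400)/(158.7336−127.7940) = -4.5673. V = [p*·86.0300 + (1−p*)·227.3400]/1.13 = 103.3182. B = V − Δ·S = 717.7095.
(0,0): S=114.0000. Δ = (V_up−V_dn)/(S_up−S_dn) = (103.3182−166.6495)/(134.5200−108.3000) = -2.4154. V = [p*·103.3182 + (1−p*)·166.6495]/1.13 = 103.6158. B = V − Δ·S = 378.9692.
The time-0 hedge costs 103.6158, which is the no-arbitrage price.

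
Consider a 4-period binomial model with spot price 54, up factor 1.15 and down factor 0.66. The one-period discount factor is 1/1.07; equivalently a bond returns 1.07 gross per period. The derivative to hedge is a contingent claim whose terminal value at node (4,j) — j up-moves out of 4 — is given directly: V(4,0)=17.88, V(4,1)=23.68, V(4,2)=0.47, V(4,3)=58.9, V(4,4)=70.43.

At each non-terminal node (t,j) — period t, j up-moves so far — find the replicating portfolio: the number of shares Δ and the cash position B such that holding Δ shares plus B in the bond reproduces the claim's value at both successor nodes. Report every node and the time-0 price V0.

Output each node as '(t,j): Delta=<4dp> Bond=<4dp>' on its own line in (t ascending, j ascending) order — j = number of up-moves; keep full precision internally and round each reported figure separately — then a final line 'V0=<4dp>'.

(0,0): Delta=0.7794 Bond=1.7545
(1,0): Delta=1.7366 Bond=-32.2374
(1,1): Delta=0.6722 Bond=8.5339
(2,0): Delta=-1.4979 Bond=41.5896
(2,1): Delta=2.0988 Bond=-49.3396
(2,2): Delta=0.5124 Bond=20.5402
(3,0): Delta=0.7624 Bond=9.4091
(3,1): Delta=-1.7511 Bond=51.3481
(3,2): Delta=2.5299 Bond=-73.1137
(3,3): Delta=0.2865 Bond=40.5325
V0=43.8413

Since d<R<u, set p* = (R−d)/(u−d) = 0.8367; price each node as the discounted p*-expectation of its children.
Payoff layer (t=4): V(4,0)=17.8800, V(4,1)=23.6800, V(4,2)=0.4700, V(4,3)=58.9000, V(4,4)=70.4300
Node (3,0) S=15.5248: V=(p*·23.6800+(1−p*)·17.8800)/1.07=21.2459; Δ=(23.6800−17.8800)/(17.8535−10.2464)=0.7624; B=V−Δ·S=9.4091
Node (3,1) S=27.0508: V=(p*·0.4700+(1−p*)·23.6800)/1.07=3.9807; Δ=(0.4700−23.6800)/(31.1084−17.8535)=-1.7511; B=V−Δ·S=51.3481
Node (3,2) S=47.1339: V=(p*·58.9000+(1−p*)·0.4700)/1.07=46.1312; Δ=(58.9000−0.4700)/(54.2040−31.1084)=2.5299; B=V−Δ·S=-73.1137
Node (3,3) S=82.1272: V=(p*·70.4300+(1−p*)·58.9000)/1.07=64.0631; Δ=(70.4300−58.9000)/(94.4463−54.2040)=0.2865; B=V−Δ·S=40.5325
Node (2,0) S=23.5224: V=(p*·3.9807+(1−p*)·21.2459)/1.07=6.3547; Δ=(3.9807−21.2459)/(27.0508−15.5248)=-1.4979; B=V−Δ·S=41.5896
Node (2,1) S=40.9860: V=(p*·46.1312+(1−p*)·3.9807)/1.07=36.6818; Δ=(46.1312−3.9807)/(47.1339−27.0508)=2.0988; B=V−Δ·S=-49.3396
Node (2,2) S=71.4150: V=(p*·64.0631+(1−p*)·46.1312)/1.07=57.1360; Δ=(64.0631−46.1312)/(82.1272−47.1339)=0.5124; B=V−Δ·S=20.5402
Node (1,0) S=35.6400: V=(p*·36.6818+(1−p*)·6.3547)/1.07=29.6546; Δ=(36.6818−6.3547)/(40.9860−23.5224)=1.7366; B=V−Δ·S=-32.2374
Node (1,1) S=62.1000: V=(p*·57.1360+(1−p*)·36.6818)/1.07=50.2771; Δ=(57.1360−36.6818)/(71.4150−40.9860)=0.6722; B=V−Δ·S=8.5339
Node (0,0) S=54.0000: V=(p*·50.2771+(1−p*)·29.6546)/1.07=43.8413; Δ=(50.2771−29.6546)/(62.1000−35.6400)=0.7794; B=V−Δ·S=1.7545
Check: Δ(0,0)·S0 + B(0,0) = 43.8413 = V0.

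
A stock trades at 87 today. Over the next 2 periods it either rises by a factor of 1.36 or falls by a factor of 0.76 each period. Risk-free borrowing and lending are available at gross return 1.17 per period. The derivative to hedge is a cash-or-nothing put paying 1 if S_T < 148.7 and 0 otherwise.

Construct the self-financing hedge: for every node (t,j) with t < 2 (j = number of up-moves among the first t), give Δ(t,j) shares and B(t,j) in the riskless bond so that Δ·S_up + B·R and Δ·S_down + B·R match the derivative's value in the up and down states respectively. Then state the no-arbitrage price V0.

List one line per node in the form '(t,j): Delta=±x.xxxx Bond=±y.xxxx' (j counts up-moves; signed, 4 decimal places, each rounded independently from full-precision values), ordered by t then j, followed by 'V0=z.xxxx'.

The replicating-portfolio and risk-neutral prices coincide; use p* = (1.17−0.76)/(1.36−0.76) = 0.6833 for the latter.
Terminal payoffs: V(2,0)=1.0000, V(2,1)=1.0000, V(2,2)=0.0000
Node (1,0) S=66.1200: V=(p*·1.0000+(1−p*)·1.0000)/1.17=0.8547; Δ=(1.0000−1.0000)/(89.9232−50.2512)=0.0000; B=V−Δ·S=0.8547
Node (1,1) S=118.3200: V=(p*·0.0000+(1−p*)·1.0000)/1.17=0.2707; Δ=(0.0000−1.0000)/(160.9152−89.9232)=-0.0141; B=V−Δ·S=1.9373
Node (0,0) S=87.0000: V=(p*·0.2707+(1−p*)·0.8547)/1.17=0.3894; Δ=(0.2707−0.8547)/(118.3200−66.1200)=-0.0112; B=V−Δ·S=1.3628
Root portfolio cost Δ·87+B reproduces V0=0.3894.

(0,0): Delta=-0.0112 Bond=1.3628
(1,0): Delta=0.0000 Bond=0.8547
(1,1): Delta=-0.0141 Bond=1.9373
V0=0.3894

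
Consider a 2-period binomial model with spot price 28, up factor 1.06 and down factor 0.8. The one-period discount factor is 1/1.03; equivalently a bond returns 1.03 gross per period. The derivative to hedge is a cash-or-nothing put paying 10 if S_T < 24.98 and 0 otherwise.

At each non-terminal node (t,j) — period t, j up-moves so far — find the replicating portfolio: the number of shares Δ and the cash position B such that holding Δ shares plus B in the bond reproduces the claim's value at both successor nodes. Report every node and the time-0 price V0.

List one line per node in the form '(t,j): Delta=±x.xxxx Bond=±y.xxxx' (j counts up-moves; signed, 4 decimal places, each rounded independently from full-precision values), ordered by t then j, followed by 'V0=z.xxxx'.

Under the risk-neutral measure, an up-move has probability p* = (R−d)/(u−d) = 0.8846 and values discount at R = 1.03.
Terminal payoffs: V(2,0)=10.0000, V(2,1)=10.0000, V(2,2)=0.0000
(1,0): S=22.4000. Δ = (V_up−V_dn)/(S_up−S_dn) = (10.0000−10.0000)/(23.7440−17.9200) = 0.0000. V = [p*·10.0000 + (1−p*)·10.0000]/1.03 = 9.7087. B = V − Δ·S = 9.7087.
(1,1): S=29.6800. Δ = (V_up−V_dn)/(S_up−S_dn) = (0.0000−10.0000)/(31.4608−23.7440) = -1.2959. V = [p*·0.0000 + (1−p*)·10.0000]/1.03 = 1.1202. B = V − Δ·S = 39.5818.
(0,0): S=28.0000. Δ = (V_up−V_dn)/(S_up−S_dn) = (1.1202−9.7087)/(29.6800−22.4000) = -1.1797. V = [p*·1.1202 + (1−p*)·9.7087]/1.03 = 2.0497. B = V − Δ·S = 35.0824.
Check: Δ(0,0)·S0 + B(0,0) = 2.0497 = V0.

(0,0): Delta=-1.1797 Bond=35.0824
(1,0): Delta=0.0000 Bond=9.7087
(1,1): Delta=-1.2959 Bond=39.5818
V0=2.0497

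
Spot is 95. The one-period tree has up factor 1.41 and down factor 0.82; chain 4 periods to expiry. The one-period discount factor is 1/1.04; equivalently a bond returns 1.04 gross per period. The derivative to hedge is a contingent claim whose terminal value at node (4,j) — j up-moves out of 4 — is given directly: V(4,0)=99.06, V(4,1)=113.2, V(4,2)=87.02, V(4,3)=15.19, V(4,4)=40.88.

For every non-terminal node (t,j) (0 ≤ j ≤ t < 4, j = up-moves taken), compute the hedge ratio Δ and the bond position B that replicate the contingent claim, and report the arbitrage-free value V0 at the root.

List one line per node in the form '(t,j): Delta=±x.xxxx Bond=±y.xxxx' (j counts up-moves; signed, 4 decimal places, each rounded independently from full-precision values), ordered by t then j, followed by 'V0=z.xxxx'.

(0,0): Delta=-0.4043 Bond=113.8658
(1,0): Delta=-0.3353 Bond=113.0517
(1,1): Delta=-0.4717 Bond=127.4496
(2,0): Delta=-0.0228 Bond=97.6108
(2,1): Delta=-0.6410 Bond=151.1478
(2,2): Delta=-0.3060 Bond=101.2653
(3,0): Delta=0.4575 Bond=76.3537
(3,1): Delta=-0.4927 Bond=143.8325
(3,2): Delta=-0.7861 Bond=179.6649
(3,3): Delta=0.1635 Bond=-19.7257
V0=75.4612

Under the risk-neutral measure, an up-move has probability p* = (R−d)/(u−d) = 0.3729 and values discount at R = 1.04.
Payoff layer (t=4): V(4,0)=99.0600, V(4,1)=113.2000, V(4,2)=87.0200, V(4,3)=15.1900, V(4,4)=40.8800
Node (3,0) S=52.3800: V=(p*·113.2000+(1−p*)·99.0600)/1.04=100.3198; Δ=(113.2000−99.0600)/(73.8557−42.9516)=0.4575; B=V−Δ·S=76.3537
Node (3,1) S=90.0680: V=(p*·87.0200+(1−p*)·113.2000)/1.04=99.4596; Δ=(87.0200−113.2000)/(126.9959−73.8557)=-0.4927; B=V−Δ·S=143.8325
Node (3,2) S=154.8730: V=(p*·15.1900+(1−p*)·87.0200)/1.04=57.9192; Δ=(15.1900−87.0200)/(218.3709−126.9959)=-0.7861; B=V−Δ·S=179.6649
Node (3,3) S=266.3060: V=(p*·40.8800+(1−p*)·15.1900)/1.04=23.8167; Δ=(40.8800−15.1900)/(375.4915−218.3709)=0.1635; B=V−Δ·S=-19.7257
Node (2,0) S=63.8780: V=(p*·99.4596+(1−p*)·100.3198)/1.04=96.1529; Δ=(99.4596−100.3198)/(90.0680−52.3800)=-0.0228; B=V−Δ·S=97.6108
Node (2,1) S=109.8390: V=(p*·57.9192+(1−p*)·99.4596)/1.04=80.7403; Δ=(57.9192−99.4596)/(154.8730−90.0680)=-0.6410; B=V−Δ·S=151.1478
Node (2,2) S=188.8695: V=(p*·23.8167+(1−p*)·57.9192)/1.04=43.4644; Δ=(23.8167−57.9192)/(266.3060−154.8730)=-0.3060; B=V−Δ·S=101.2653
Node (1,0) S=77.9000: V=(p*·80.7403+(1−p*)·96.1529)/1.04=86.9287; Δ=(80.7403−96.1529)/(109.8390−63.8780)=-0.3353; B=V−Δ·S=113.0517
Node (1,1) S=133.9500: V=(p*·43.4644+(1−p*)·80.7403)/1.04=64.2700; Δ=(43.4644−80.7403)/(188.8695−109.8390)=-0.4717; B=V−Δ·S=127.4496
Node (0,0) S=95.0000: V=(p*·64.2700+(1−p*)·86.9287)/1.04=75.4612; Δ=(64.2700−86.9287)/(133.9500−77.9000)=-0.4043; B=V−Δ·S=113.8658
Self-financing check: at every node Δ·S+B equals the discounted successor values.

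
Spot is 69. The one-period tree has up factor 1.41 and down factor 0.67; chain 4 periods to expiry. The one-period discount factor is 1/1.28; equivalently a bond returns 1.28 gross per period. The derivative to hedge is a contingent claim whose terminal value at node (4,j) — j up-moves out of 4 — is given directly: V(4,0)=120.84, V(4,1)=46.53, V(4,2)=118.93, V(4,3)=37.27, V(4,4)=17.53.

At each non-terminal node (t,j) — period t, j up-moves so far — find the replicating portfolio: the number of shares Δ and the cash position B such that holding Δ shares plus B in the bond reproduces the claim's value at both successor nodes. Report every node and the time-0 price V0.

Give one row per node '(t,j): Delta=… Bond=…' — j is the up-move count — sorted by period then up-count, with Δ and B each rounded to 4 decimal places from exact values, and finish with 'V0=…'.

(0,0): Delta=-0.3285 Bond=37.0759
(1,0): Delta=-0.6568 Bond=62.6329
(1,1): Delta=-0.2953 Bond=44.2229
(2,0): Delta=1.5893 Bond=10.6009
(2,1): Delta=-0.8842 Bond=94.9964
(2,2): Delta=-0.2356 Bond=48.4236
(3,0): Delta=-4.8388 Bond=146.9693
(3,1): Delta=2.2402 Bond=-14.8604
(3,2): Delta=-1.2006 Bond=150.6761
(3,3): Delta=-0.1379 Bond=43.0802
V0=14.4077

Risk-neutral probability p* = (R−d)/(u−d) = (1.28−0.67)/(1.41−0.67) = 0.8243.
At expiry t=4: V(4,0)=120.8400, V(4,1)=46.5300, V(4,2)=118.9300, V(4,3)=37.2700, V(4,4)=17.5300
  t=3,j=0: stock 20.7526 → up 29.2612 (V=46.5300), down 13.9043 (V=120.8400). Price 46.5504; hedge Δ=-4.8388, bond B=146.9693.
  t=3,j=1: stock 43.6735 → up 61.5796 (V=118.9300), down 29.2612 (V=46.5300). Price 82.9774; hedge Δ=2.2402, bond B=-14.8604.
  t=3,j=2: stock 91.9099 → up 129.5929 (V=37.2700), down 61.5796 (V=118.9300). Price 40.3247; hedge Δ=-1.2006, bond B=150.6761.
  t=3,j=3: stock 193.4222 → up 272.7254 (V=17.5300), down 129.5929 (V=37.2700). Price 16.4046; hedge Δ=-0.1379, bond B=43.0802.
  t=2,j=0: stock 30.9741 → up 43.6735 (V=82.9774), down 20.7526 (V=46.5504). Price 59.8266; hedge Δ=1.5893, bond B=10.6009.
  t=2,j=1: stock 65.1843 → up 91.9099 (V=40.3247), down 43.6735 (V=82.9774). Price 37.3576; hedge Δ=-0.8842, bond B=94.9964.
  t=2,j=2: stock 137.1789 → up 193.4222 (V=16.4046), down 91.9099 (V=40.3247). Price 16.0990; hedge Δ=-0.2356, bond B=48.4236.
  t=1,j=0: stock 46.2300 → up 65.1843 (V=37.3576), down 30.9741 (V=59.8266). Price 32.2694; hedge Δ=-0.6568, bond B=62.6329.
  t=1,j=1: stock 97.2900 → up 137.1789 (V=16.0990), down 65.1843 (V=37.3576). Price 15.4950; hedge Δ=-0.2953, bond B=44.2229.
  t=0,j=0: stock 69.0000 → up 97.2900 (V=15.4950), down 46.2300 (V=32.2694). Price 14.4077; hedge Δ=-0.3285, bond B=37.0759.
Root portfolio cost Δ·69+B reproduces V0=14.4077.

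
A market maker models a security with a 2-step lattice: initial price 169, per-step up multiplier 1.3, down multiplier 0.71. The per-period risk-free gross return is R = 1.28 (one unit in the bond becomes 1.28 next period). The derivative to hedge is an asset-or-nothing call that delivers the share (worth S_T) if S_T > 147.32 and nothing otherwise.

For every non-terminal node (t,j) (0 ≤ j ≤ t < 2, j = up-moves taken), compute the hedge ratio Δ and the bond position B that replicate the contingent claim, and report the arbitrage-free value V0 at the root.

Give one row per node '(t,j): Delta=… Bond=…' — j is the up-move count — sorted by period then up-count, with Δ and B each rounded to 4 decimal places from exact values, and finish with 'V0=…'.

(0,0): Delta=1.0226 Bond=-3.8838
(1,0): Delta=2.2034 Bond=-146.6509
(1,1): Delta=1.0000 Bond=0.0000
V0=168.9402

Since d<R<u, set p* = (R−d)/(u−d) = 0.9661; price each node as the discounted p*-expectation of its children.
At expiry t=2: V(2,0)=0.0000, V(2,1)=155.9870, V(2,2)=285.6100
(1,0): S=119.9900. Δ = (V_up−V_dn)/(S_up−S_dn) = (155.9870−0.0000)/(155.9870−85.1929) = 2.2034. V = [p*·155.9870 + (1−p*)·0.0000]/1.28 = 117.7338. B = V − Δ·S = -146.6509.
(1,1): S=219.7000. Δ = (V_up−V_dn)/(S_up−S_dn) = (285.6100−155.9870)/(285.6100−155.9870) = 1.0000. V = [p*·285.6100 + (1−p*)·155.9870]/1.28 = 219.7000. B = V − Δ·S = 0.0000.
(0,0): S=169.0000. Δ = (V_up−V_dn)/(S_up−S_dn) = (219.7000−117.7338)/(219.7000−119.9900) = 1.0226. V = [p*·219.7000 + (1−p*)·117.7338]/1.28 = 168.9402. B = V − Δ·S = -3.8838.
Each (Δ,B) replicates both successor values, so the strategy is self-financing and V0 is arbitrage-free.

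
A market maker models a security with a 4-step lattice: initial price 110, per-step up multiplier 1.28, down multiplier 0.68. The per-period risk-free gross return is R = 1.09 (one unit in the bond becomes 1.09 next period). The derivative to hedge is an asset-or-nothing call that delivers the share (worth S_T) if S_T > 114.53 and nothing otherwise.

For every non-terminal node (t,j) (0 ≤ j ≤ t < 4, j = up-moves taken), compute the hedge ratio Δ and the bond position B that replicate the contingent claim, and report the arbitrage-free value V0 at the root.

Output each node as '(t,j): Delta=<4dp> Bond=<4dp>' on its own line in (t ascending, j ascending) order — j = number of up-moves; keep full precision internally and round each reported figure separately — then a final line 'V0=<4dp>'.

(0,0): Delta=1.3308 Bond=-55.8691
(1,0): Delta=1.3737 Bond=-64.1025
(1,1): Delta=1.3203 Bond=-59.4121
(2,0): Delta=0.0000 Bond=0.0000
(2,1): Delta=1.7119 Bond=-102.2513
(2,2): Delta=1.2239 Bond=-47.3847
(3,0): Delta=0.0000 Bond=0.0000
(3,1): Delta=0.0000 Bond=0.0000
(3,2): Delta=2.1333 Bond=-163.1033
(3,3): Delta=1.0000 Bond=0.0000
V0=90.5241

Under the risk-neutral measure, an up-move has probability p* = (R−d)/(u−d) = 0.6833 and values discount at R = 1.09.
Terminal values V(4,·): V(4,0)=0.0000, V(4,1)=0.0000, V(4,2)=0.0000, V(4,3)=156.8670, V(4,4)=295.2790
  t=3,j=0: stock 34.5875 → up 44.2720 (V=0.0000), down 23.5195 (V=0.0000). Price 0.0000; hedge Δ=0.0000, bond B=0.0000.
  t=3,j=1: stock 65.1059 → up 83.3356 (V=0.0000), down 44.2720 (V=0.0000). Price 0.0000; hedge Δ=0.0000, bond B=0.0000.
  t=3,j=2: stock 122.5523 → up 156.8670 (V=156.8670), down 83.3356 (V=0.0000). Price 98.3417; hedge Δ=2.1333, bond B=-163.1033.
  t=3,j=3: stock 230.6867 → up 295.2790 (V=295.2790), down 156.8670 (V=156.8670). Price 230.6867; hedge Δ=1.0000, bond B=0.0000.
  t=2,j=0: stock 50.8640 → up 65.1059 (V=0.0000), down 34.5875 (V=0.0000). Price 0.0000; hedge Δ=0.0000, bond B=0.0000.
  t=2,j=1: stock 95.7440 → up 122.5523 (V=98.3417), down 65.1059 (V=0.0000). Price 61.6515; hedge Δ=1.7119, bond B=-102.2513.
  t=2,j=2: stock 180.2240 → up 230.6867 (V=230.6867), down 122.5523 (V=98.3417). Price 173.1903; hedge Δ=1.2239, bond B=-47.3847.
  t=1,j=0: stock 74.8000 → up 95.7440 (V=61.6515), down 50.8640 (V=0.0000). Price 38.6500; hedge Δ=1.3737, bond B=-64.1025.
  t=1,j=1: stock 140.8000 → up 180.2240 (V=173.1903), down 95.7440 (V=61.6515). Price 126.4860; hedge Δ=1.3203, bond B=-59.4121.
  t=0,j=0: stock 110.0000 → up 140.8000 (V=126.4860), down 74.8000 (V=38.6500). Price 90.5241; hedge Δ=1.3308, bond B=-55.8691.
Each (Δ,B) replicates both successor values, so the strategy is self-financing and V0 is arbitrage-free.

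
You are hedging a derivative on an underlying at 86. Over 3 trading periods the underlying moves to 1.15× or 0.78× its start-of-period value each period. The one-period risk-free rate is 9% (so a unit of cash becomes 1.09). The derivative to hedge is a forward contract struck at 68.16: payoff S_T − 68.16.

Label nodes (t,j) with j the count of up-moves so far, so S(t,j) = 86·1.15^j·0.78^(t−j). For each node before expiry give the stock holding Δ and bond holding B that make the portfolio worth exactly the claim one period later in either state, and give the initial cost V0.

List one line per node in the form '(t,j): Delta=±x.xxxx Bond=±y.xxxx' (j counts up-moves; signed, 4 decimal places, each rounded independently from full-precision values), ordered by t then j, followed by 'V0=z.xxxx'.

The replicating-portfolio and risk-neutral prices coincide; use p* = (1.09−0.78)/(1.15−0.78) = 0.8378 for the latter.
Terminal payoffs: V(3,0)=-27.3485, V(3,1)=-7.9892, V(3,2)=20.5533, V(3,3)=62.6352
(2,0): S=52.3224. Δ = (V_up−V_dn)/(S_up−S_dn) = (-7.9892−-27.3485)/(60.1708−40.8115) = 1.0000. V = [p*·-7.9892 + (1−p*)·-27.3485]/1.09 = -10.2097. B = V − Δ·S = -62.5321.
(2,1): S=77.1420. Δ = (V_up−V_dn)/(S_up−S_dn) = (20.5533−-7.9892)/(88.7133−60.1708) = 1.0000. V = [p*·20.5533 + (1−p*)·-7.9892]/1.09 = 14.6099. B = V − Δ·S = -62.5321.
(2,2): S=113.7350. Δ = (V_up−V_dn)/(S_up−S_dn) = (62.6352−20.5533)/(130.7952−88.7133) = 1.0000. V = [p*·62.6352 + (1−p*)·20.5533]/1.09 = 51.2029. B = V − Δ·S = -62.5321.
(1,0): S=67.0800. Δ = (V_up−V_dn)/(S_up−S_dn) = (14.6099−-10.2097)/(77.1420−52.3224) = 1.0000. V = [p*·14.6099 + (1−p*)·-10.2097]/1.09 = 9.7111. B = V − Δ·S = -57.3689.
(1,1): S=98.9000. Δ = (V_up−V_dn)/(S_up−S_dn) = (51.2029−14.6099)/(113.7350−77.1420) = 1.0000. V = [p*·51.2029 + (1−p*)·14.6099]/1.09 = 41.5311. B = V − Δ·S = -57.3689.
(0,0): S=86.0000. Δ = (V_up−V_dn)/(S_up−S_dn) = (41.5311−9.7111)/(98.9000−67.0800) = 1.0000. V = [p*·41.5311 + (1−p*)·9.7111]/1.09 = 33.3680. B = V − Δ·S = -52.6320.
Each (Δ,B) replicates both successor values, so the strategy is self-financing and V0 is arbitrage-free.

(0,0): Delta=1.0000 Bond=-52.6320
(1,0): Delta=1.0000 Bond=-57.3689
(1,1): Delta=1.0000 Bond=-57.3689
(2,0): Delta=1.0000 Bond=-62.5321
(2,1): Delta=1.0000 Bond=-62.5321
(2,2): Delta=1.0000 Bond=-62.5321
V0=33.3680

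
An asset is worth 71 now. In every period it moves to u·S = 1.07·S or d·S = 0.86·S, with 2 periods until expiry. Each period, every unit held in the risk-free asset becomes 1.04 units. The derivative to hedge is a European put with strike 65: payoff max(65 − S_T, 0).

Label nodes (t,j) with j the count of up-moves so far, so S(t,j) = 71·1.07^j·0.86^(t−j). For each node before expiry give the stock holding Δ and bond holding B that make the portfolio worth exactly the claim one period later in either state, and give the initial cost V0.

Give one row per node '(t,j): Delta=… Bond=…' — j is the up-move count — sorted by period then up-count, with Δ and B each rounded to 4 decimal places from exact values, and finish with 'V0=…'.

(0,0): Delta=-0.1151 Bond=8.4044
(1,0): Delta=-0.9739 Bond=61.1840
(1,1): Delta=0.0000 Bond=0.0000
V0=0.2356

The replicating-portfolio and risk-neutral prices coincide; use p* = (1.04−0.86)/(1.07−0.86) = 0.8571 for the latter.
At expiry t=2: V(2,0)=12.4884, V(2,1)=0.0000, V(2,2)=0.0000
(1,0): S=61.0600. Δ = (V_up−V_dn)/(S_up−S_dn) = (0.0000−12.4884)/(65.3342−52.5116) = -0.9739. V = [p*·0.0000 + (1−p*)·12.4884]/1.04 = 1.7154. B = V − Δ·S = 61.1840.
(1,1): S=75.9700. Δ = (V_up−V_dn)/(S_up−S_dn) = (0.0000−0.0000)/(81.2879−65.3342) = 0.0000. V = [p*·0.0000 + (1−p*)·0.0000]/1.04 = 0.0000. B = V − Δ·S = 0.0000.
(0,0): S=71.0000. Δ = (V_up−V_dn)/(S_up−S_dn) = (0.0000−1.7154)/(75.9700−61.0600) = -0.1151. V = [p*·0.0000 + (1−p*)·1.7154]/1.04 = 0.2356. B = V − Δ·S = 8.4044.
Each (Δ,B) replicates both successor values, so the strategy is self-financing and V0 is arbitrage-free.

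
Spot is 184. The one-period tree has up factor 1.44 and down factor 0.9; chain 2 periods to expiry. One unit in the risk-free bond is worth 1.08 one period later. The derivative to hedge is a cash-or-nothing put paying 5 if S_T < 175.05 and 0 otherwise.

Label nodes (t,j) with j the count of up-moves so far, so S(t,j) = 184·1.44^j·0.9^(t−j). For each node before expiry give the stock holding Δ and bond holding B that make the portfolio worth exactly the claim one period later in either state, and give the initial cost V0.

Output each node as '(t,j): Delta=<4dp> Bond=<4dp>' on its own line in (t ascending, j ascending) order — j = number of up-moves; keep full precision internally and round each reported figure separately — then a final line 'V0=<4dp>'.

(0,0): Delta=-0.0311 Bond=7.6208
(1,0): Delta=-0.0559 Bond=12.3457
(1,1): Delta=0.0000 Bond=0.0000
V0=1.9052

Since d<R<u, set p* = (R−d)/(u−d) = 0.3333; price each node as the discounted p*-expectation of its children.
Terminal payoffs: V(2,0)=5.0000, V(2,1)=0.0000, V(2,2)=0.0000
(1,0): S=165.6000. Δ = (V_up−V_dn)/(S_up−S_dn) = (0.0000−5.0000)/(238.4640−149.0400) = -0.0559. V = [p*·0.0000 + (1−p*)·5.0000]/1.08 = 3.0864. B = V − Δ·S = 12.3457.
(1,1): S=264.9600. Δ = (V_up−V_dn)/(S_up−S_dn) = (0.0000−0.0000)/(381.5424−238.4640) = 0.0000. V = [p*·0.0000 + (1−p*)·0.0000]/1.08 = 0.0000. B = V − Δ·S = 0.0000.
(0,0): S=184.0000. Δ = (V_up−V_dn)/(S_up−S_dn) = (0.0000−3.0864)/(264.9600−165.6000) = -0.0311. V = [p*·0.0000 + (1−p*)·3.0864]/1.08 = 1.9052. B = V − Δ·S = 7.6208.
The time-0 hedge costs 1.9052, which is the no-arbitrage price.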